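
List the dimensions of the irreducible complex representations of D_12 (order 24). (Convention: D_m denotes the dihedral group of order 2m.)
Dimensions: 1, 1, 1, 1, 2, 2, 2, 2, 2

Explanation: There are 9 irreducibles (= number of conjugacy classes). Their dimensions d_i satisfy sum d_i^2 = |G| = 24: 1 + 1 + 1 + 1 + 4 + 4 + 4 + 4 + 4 = 24.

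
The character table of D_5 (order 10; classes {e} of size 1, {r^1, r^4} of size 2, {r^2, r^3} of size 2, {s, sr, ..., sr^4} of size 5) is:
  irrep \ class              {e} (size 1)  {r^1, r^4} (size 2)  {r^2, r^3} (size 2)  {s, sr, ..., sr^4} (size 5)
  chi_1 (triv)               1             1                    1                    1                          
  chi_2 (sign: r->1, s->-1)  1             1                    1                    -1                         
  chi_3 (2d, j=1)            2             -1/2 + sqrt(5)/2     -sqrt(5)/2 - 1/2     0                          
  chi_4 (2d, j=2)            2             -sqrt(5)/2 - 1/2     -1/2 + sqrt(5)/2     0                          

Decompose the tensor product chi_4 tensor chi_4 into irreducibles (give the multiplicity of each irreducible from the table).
chi_4 tensor chi_4 = chi_1 + chi_2 + chi_3 (all other irreducibles have multiplicity 0).

Details: The character of a tensor product is the pointwise product (chi_4 * chi_4)(C) = chi_4(C) * chi_4(C):
  {e}: (2)*(2), {r^1, r^4}: (-sqrt(5)/2 - 1/2)*(-sqrt(5)/2 - 1/2), {r^2, r^3}: (-1/2 + sqrt(5)/2)*(-1/2 + sqrt(5)/2), {s, sr, ..., sr^4}: (0)*(0)
so (chi_4 * chi_4) takes values
  {e} -> 4, {r^1, r^4} -> sqrt(5)/2 + 3/2, {r^2, r^3} -> 3/2 - sqrt(5)/2, {s, sr, ..., sr^4} -> 0.
Now take the inner product of this character with each irreducible chi from the table, <chi_4*chi_4, chi> = (1/10) sum_C |C| (chi_4*chi_4)(C) conj(chi(C)):
  <chi_4*chi_4, chi_1> = (1/10)[1*(4)*conj(1) + 2*(sqrt(5)/2 + 3/2)*conj(1) + 2*(3/2 - sqrt(5)/2)*conj(1) + 5*(0)*conj(1)]
      = (1/10)[(4) + (sqrt(5) + 3) + (3 - sqrt(5)) + (0)] = 10/10 = 1
  <chi_4*chi_4, chi_2> = (1/10)[1*(4)*conj(1) + 2*(sqrt(5)/2 + 3/2)*conj(1) + 2*(3/2 - sqrt(5)/2)*conj(1) + 5*(0)*conj(-1)]
      = (1/10)[(4) + (sqrt(5) + 3) + (3 - sqrt(5)) + (0)] = 10/10 = 1
  <chi_4*chi_4, chi_3> = (1/10)[1*(4)*conj(2) + 2*(sqrt(5)/2 + 3/2)*conj(-1/2 + sqrt(5)/2) + 2*(3/2 - sqrt(5)/2)*conj(-sqrt(5)/2 - 1/2) + 5*(0)*conj(0)]
      = (1/10)[(8) + (1 + sqrt(5)) + (1 - sqrt(5)) + (0)] = 10/10 = 1
  <chi_4*chi_4, chi_4> = (1/10)[1*(4)*conj(2) + 2*(sqrt(5)/2 + 3/2)*conj(-sqrt(5)/2 - 1/2) + 2*(3/2 - sqrt(5)/2)*conj(-1/2 + sqrt(5)/2) + 5*(0)*conj(0)]
      = (1/10)[(8) + (-2*sqrt(5) - 4) + (-4 + 2*sqrt(5)) + (0)] = 0/10 = 0
Hence the multiplicities are chi_1: 1, chi_2: 1, chi_3: 1. Dimension check: dim(chi_4)*dim(chi_4) = 2*2 = 4 and sum (mult * dim) = 1*1 + 1*1 + 1*2 = 4.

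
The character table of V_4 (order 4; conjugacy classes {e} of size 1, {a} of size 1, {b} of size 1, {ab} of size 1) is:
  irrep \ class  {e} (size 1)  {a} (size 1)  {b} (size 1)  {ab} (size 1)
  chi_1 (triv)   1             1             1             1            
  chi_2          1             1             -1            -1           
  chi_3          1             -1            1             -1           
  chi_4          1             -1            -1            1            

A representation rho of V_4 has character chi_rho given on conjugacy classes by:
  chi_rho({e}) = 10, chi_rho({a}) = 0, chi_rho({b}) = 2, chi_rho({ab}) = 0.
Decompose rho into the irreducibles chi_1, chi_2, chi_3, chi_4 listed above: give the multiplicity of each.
Multiplicities: chi_1: 3, chi_2: 2, chi_3: 3, chi_4: 2.

Justification: Use <chi_rho, chi> = (1/|G|) sum_C |C| * chi_rho(C) * conj(chi(C)) with |G| = 4 for each irreducible chi in the table:
  <chi_rho, chi_1> = (1/4)[1*(10)*conj(1) + 1*(0)*conj(1) + 1*(2)*conj(1) + 1*(0)*conj(1)]
      = (1/4)[(10) + (0) + (2) + (0)] = 12/4 = 3
  <chi_rho, chi_2> = (1/4)[1*(10)*conj(1) + 1*(0)*conj(1) + 1*(2)*conj(-1) + 1*(0)*conj(-1)]
      = (1/4)[(10) + (0) + (-2) + (0)] = 8/4 = 2
  <chi_rho, chi_3> = (1/4)[1*(10)*conj(1) + 1*(0)*conj(-1) + 1*(2)*conj(1) + 1*(0)*conj(-1)]
      = (1/4)[(10) + (0) + (2) + (0)] = 12/4 = 3
  <chi_rho, chi_4> = (1/4)[1*(10)*conj(1) + 1*(0)*conj(-1) + 1*(2)*conj(-1) + 1*(0)*conj(1)]
      = (1/4)[(10) + (0) + (-2) + (0)] = 8/4 = 2
Dimension check: dim(rho) = sum (mult * dim) = 3*1 + 2*1 + 3*1 + 2*1 = 10 = chi_rho(e) = 10.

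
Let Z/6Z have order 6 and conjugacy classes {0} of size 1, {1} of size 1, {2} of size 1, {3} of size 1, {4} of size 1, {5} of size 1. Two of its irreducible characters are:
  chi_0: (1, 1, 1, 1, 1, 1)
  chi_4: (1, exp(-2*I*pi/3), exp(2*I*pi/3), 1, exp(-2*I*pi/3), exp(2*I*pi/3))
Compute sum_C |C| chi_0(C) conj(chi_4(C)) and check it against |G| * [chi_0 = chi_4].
Sum = 0; so <chi_0, chi_4> = 0 (distinct irreducibles are orthogonal).

Details: Compute term by term over conjugacy classes (|C| * chi_0(C) * conj(chi_4(C))):
  1*(1)*conj(1) + 1*(1)*conj(exp(-2*I*pi/3)) + 1*(1)*conj(exp(2*I*pi/3)) + 1*(1)*conj(1) + 1*(1)*conj(exp(-2*I*pi/3)) + 1*(1)*conj(exp(2*I*pi/3))
  = (1) + (exp(2*I*pi/3)) + (exp(-2*I*pi/3)) + (1) + (exp(2*I*pi/3)) + (exp(-2*I*pi/3))
  = 0.
(Exp terms are combined using exp(i*s)*conj(exp(i*t)) = exp(i*(s-t)), and sums of them are collapsed using the identity that for every m > 1 the m distinct m-th roots of unity sum to 0, e.g. 1 + exp(2*I*pi/3) + exp(-2*I*pi/3) = 0.)
Dividing by |G| = 6 gives 0/6 = 0, matching the row-orthogonality relation <chi_0, chi_4> = [chi_0 = chi_4].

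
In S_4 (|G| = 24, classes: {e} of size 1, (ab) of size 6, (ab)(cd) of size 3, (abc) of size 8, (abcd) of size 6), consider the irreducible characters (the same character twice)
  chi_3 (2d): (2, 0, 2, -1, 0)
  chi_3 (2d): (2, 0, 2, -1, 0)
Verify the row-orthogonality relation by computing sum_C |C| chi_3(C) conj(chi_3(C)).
Sum = 24 = |G| = 24; so <chi_3, chi_3> = 1 (norm-1 confirms irreducibility).

Argument: Compute term by term over conjugacy classes (|C| * chi_3(C) * conj(chi_3(C))):
  1*(2)*conj(2) + 6*(0)*conj(0) + 3*(2)*conj(2) + 8*(-1)*conj(-1) + 6*(0)*conj(0)
  = (4) + (0) + (12) + (8) + (0)
  = 24.
Dividing by |G| = 24 gives 24/24 = 1, matching the row-orthogonality relation <chi_3, chi_3> = [chi_3 = chi_3].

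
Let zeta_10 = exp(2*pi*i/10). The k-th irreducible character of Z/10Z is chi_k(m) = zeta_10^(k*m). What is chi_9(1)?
chi_9(1) = zeta_10^9 = exp(-I*pi/5)

Argument: chi_9(1) = zeta_10^(9*1) = zeta_10^9. Since zeta_10^10 = 1, this equals zeta_10^9 = exp(2*pi*i*9/10) = exp(-I*pi/5).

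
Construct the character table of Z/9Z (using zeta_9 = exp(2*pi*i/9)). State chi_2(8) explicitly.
Character table of Z/9Z (irreps indexed chi_0,...,chi_8 with chi_k(m) = zeta_9^(k*m), zeta_9 = exp(2*pi*i/9)):
  irrep \ class  {0} (size 1)  {1} (size 1)    {2} (size 1)    {3} (size 1)    {4} (size 1)    {5} (size 1)    {6} (size 1)    {7} (size 1)    {8} (size 1)  
  chi_0          1             1               1               1               1               1               1               1               1             
  chi_1          1             exp(2*I*pi/9)   exp(4*I*pi/9)   exp(2*I*pi/3)   exp(8*I*pi/9)   exp(-8*I*pi/9)  exp(-2*I*pi/3)  exp(-4*I*pi/9)  exp(-2*I*pi/9)
  chi_2          1             exp(4*I*pi/9)   exp(8*I*pi/9)   exp(-2*I*pi/3)  exp(-2*I*pi/9)  exp(2*I*pi/9)   exp(2*I*pi/3)   exp(-8*I*pi/9)  exp(-4*I*pi/9)
  chi_3          1             exp(2*I*pi/3)   exp(-2*I*pi/3)  1               exp(2*I*pi/3)   exp(-2*I*pi/3)  1               exp(2*I*pi/3)   exp(-2*I*pi/3)
  chi_4          1             exp(8*I*pi/9)   exp(-2*I*pi/9)  exp(2*I*pi/3)   exp(-4*I*pi/9)  exp(4*I*pi/9)   exp(-2*I*pi/3)  exp(2*I*pi/9)   exp(-8*I*pi/9)
  chi_5          1             exp(-8*I*pi/9)  exp(2*I*pi/9)   exp(-2*I*pi/3)  exp(4*I*pi/9)   exp(-4*I*pi/9)  exp(2*I*pi/3)   exp(-2*I*pi/9)  exp(8*I*pi/9) 
  chi_6          1             exp(-2*I*pi/3)  exp(2*I*pi/3)   1               exp(-2*I*pi/3)  exp(2*I*pi/3)   1               exp(-2*I*pi/3)  exp(2*I*pi/3) 
  chi_7          1             exp(-4*I*pi/9)  exp(-8*I*pi/9)  exp(2*I*pi/3)   exp(2*I*pi/9)   exp(-2*I*pi/9)  exp(-2*I*pi/3)  exp(8*I*pi/9)   exp(4*I*pi/9) 
  chi_8          1             exp(-2*I*pi/9)  exp(-4*I*pi/9)  exp(-2*I*pi/3)  exp(-8*I*pi/9)  exp(8*I*pi/9)   exp(2*I*pi/3)   exp(4*I*pi/9)   exp(2*I*pi/9) 

Spot check: chi_2(8) = zeta_9^(2*8) = zeta_9^16 = exp(-4*I*pi/9).

Explanation: Z/9Z is abelian, so all 9 irreducible complex representations are 1-dimensional. They are given by chi_k(m) = zeta_9^(k*m) for k = 0,...,8. Row orthogonality: sum_m chi_k(m) conj(chi_l(m)) = 9 * [k = l].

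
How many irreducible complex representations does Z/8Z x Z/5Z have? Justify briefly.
40

Explanation: The number of irreducible complex representations of a finite group equals its number of conjugacy classes. Z/8Z x Z/5Z is abelian of order 40, so every element is its own conjugacy class: 40 classes, so Z/8Z x Z/5Z (order 40) has exactly 40 irreducible complex representations.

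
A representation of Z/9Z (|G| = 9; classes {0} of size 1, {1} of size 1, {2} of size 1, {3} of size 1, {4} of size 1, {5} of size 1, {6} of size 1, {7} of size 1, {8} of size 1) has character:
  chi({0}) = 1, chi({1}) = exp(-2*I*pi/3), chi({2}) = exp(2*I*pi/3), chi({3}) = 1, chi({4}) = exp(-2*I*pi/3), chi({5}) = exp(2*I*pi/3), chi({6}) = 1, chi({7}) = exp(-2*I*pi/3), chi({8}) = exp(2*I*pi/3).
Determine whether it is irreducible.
Irreducible: <chi, chi> = 1.

Solution. <chi, chi> = (1/|G|) sum_C |C| * |chi(C)|^2 = (1/9)[1*|1|^2 + 1*|exp(-2*I*pi/3)|^2 + 1*|exp(2*I*pi/3)|^2 + 1*|1|^2 + 1*|exp(-2*I*pi/3)|^2 + 1*|exp(2*I*pi/3)|^2 + 1*|1|^2 + 1*|exp(-2*I*pi/3)|^2 + 1*|exp(2*I*pi/3)|^2]
  = (1/9)[(1) + (1) + (1) + (1) + (1) + (1) + (1) + (1) + (1)] = 9/9 = 1.
(Exp terms are combined using exp(i*s)*conj(exp(i*t)) = exp(i*(s-t)), and sums of them are collapsed using the identity that for every m > 1 the m distinct m-th roots of unity sum to 0, e.g. 1 + exp(2*I*pi/3) + exp(-2*I*pi/3) = 0.)
A character is irreducible iff <chi, chi> = 1, so this representation is irreducible.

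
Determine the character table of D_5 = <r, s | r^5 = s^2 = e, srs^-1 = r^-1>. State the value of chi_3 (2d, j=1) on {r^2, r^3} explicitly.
Conjugacy classes: {e} of size 1, {r^1, r^4} of size 2, {r^2, r^3} of size 2, {s, sr, ..., sr^4} of size 5.
Character table:
  irrep \ class              {e} (size 1)  {r^1, r^4} (size 2)  {r^2, r^3} (size 2)  {s, sr, ..., sr^4} (size 5)
  chi_1 (triv)               1             1                    1                    1                          
  chi_2 (sign: r->1, s->-1)  1             1                    1                    -1                         
  chi_3 (2d, j=1)            2             -1/2 + sqrt(5)/2     -sqrt(5)/2 - 1/2     0                          
  chi_4 (2d, j=2)            2             -sqrt(5)/2 - 1/2     -1/2 + sqrt(5)/2     0                          

Spot check: chi_3 (2d, j=1) on {r^2, r^3} = -sqrt(5)/2 - 1/2.

Derivation: D_5 has order 2*5 = 10 with 4 conjugacy classes, hence 4 irreducibles. Sum of squared dims 1 + 1 + 4 + 4 = 10 = |G|. Linear characters come from the abelianisation; the 2-dimensional irreps have character r^k -> 2*cos(2*pi*j*k/5), reflections -> 0.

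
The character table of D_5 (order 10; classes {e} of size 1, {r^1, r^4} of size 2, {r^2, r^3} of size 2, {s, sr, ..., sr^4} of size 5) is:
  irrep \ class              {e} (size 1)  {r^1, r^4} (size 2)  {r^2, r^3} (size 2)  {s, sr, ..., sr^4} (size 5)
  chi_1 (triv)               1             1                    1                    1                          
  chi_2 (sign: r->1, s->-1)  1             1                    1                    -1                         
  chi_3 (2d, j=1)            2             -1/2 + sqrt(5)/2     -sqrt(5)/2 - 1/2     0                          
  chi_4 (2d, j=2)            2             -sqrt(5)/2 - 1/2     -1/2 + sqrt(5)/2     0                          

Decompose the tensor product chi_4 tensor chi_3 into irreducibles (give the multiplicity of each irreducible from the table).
chi_4 tensor chi_3 = chi_3 + chi_4 (all other irreducibles have multiplicity 0).

Argument: The character of a tensor product is the pointwise product (chi_4 * chi_3)(C) = chi_4(C) * chi_3(C):
  {e}: (2)*(2), {r^1, r^4}: (-sqrt(5)/2 - 1/2)*(-1/2 + sqrt(5)/2), {r^2, r^3}: (-1/2 + sqrt(5)/2)*(-sqrt(5)/2 - 1/2), {s, sr, ..., sr^4}: (0)*(0)
so (chi_4 * chi_3) takes values
  {e} -> 4, {r^1, r^4} -> -1, {r^2, r^3} -> -1, {s, sr, ..., sr^4} -> 0.
Now take the inner product of this character with each irreducible chi from the table, <chi_4*chi_3, chi> = (1/10) sum_C |C| (chi_4*chi_3)(C) conj(chi(C)):
  <chi_4*chi_3, chi_1> = (1/10)[1*(4)*conj(1) + 2*(-1)*conj(1) + 2*(-1)*conj(1) + 5*(0)*conj(1)]
      = (1/10)[(4) + (-2) + (-2) + (0)] = 0/10 = 0
  <chi_4*chi_3, chi_2> = (1/10)[1*(4)*conj(1) + 2*(-1)*conj(1) + 2*(-1)*conj(1) + 5*(0)*conj(-1)]
      = (1/10)[(4) + (-2) + (-2) + (0)] = 0/10 = 0
  <chi_4*chi_3, chi_3> = (1/10)[1*(4)*conj(2) + 2*(-1)*conj(-1/2 + sqrt(5)/2) + 2*(-1)*conj(-sqrt(5)/2 - 1/2) + 5*(0)*conj(0)]
      = (1/10)[(8) + (1 - sqrt(5)) + (1 + sqrt(5)) + (0)] = 10/10 = 1
  <chi_4*chi_3, chi_4> = (1/10)[1*(4)*conj(2) + 2*(-1)*conj(-sqrt(5)/2 - 1/2) + 2*(-1)*conj(-1/2 + sqrt(5)/2) + 5*(0)*conj(0)]
      = (1/10)[(8) + (1 + sqrt(5)) + (1 - sqrt(5)) + (0)] = 10/10 = 1
Hence the multiplicities are chi_3: 1, chi_4: 1. Dimension check: dim(chi_4)*dim(chi_3) = 2*2 = 4 and sum (mult * dim) = 1*2 + 1*2 = 4.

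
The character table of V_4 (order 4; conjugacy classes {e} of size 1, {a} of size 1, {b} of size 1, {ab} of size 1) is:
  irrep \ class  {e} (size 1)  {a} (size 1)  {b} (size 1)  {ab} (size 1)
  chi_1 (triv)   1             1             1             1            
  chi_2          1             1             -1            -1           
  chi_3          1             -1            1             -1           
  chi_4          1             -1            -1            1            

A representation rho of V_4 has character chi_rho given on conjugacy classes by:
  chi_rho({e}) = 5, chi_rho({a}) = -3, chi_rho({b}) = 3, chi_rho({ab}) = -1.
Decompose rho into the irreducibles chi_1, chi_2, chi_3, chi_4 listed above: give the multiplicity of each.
Multiplicities: chi_1: 1, chi_2: 0, chi_3: 3, chi_4: 1.

Reasoning: Use <chi_rho, chi> = (1/|G|) sum_C |C| * chi_rho(C) * conj(chi(C)) with |G| = 4 for each irreducible chi in the table:
  <chi_rho, chi_1> = (1/4)[1*(5)*conj(1) + 1*(-3)*conj(1) + 1*(3)*conj(1) + 1*(-1)*conj(1)]
      = (1/4)[(5) + (-3) + (3) + (-1)] = 4/4 = 1
  <chi_rho, chi_2> = (1/4)[1*(5)*conj(1) + 1*(-3)*conj(1) + 1*(3)*conj(-1) + 1*(-1)*conj(-1)]
      = (1/4)[(5) + (-3) + (-3) + (1)] = 0/4 = 0
  <chi_rho, chi_3> = (1/4)[1*(5)*conj(1) + 1*(-3)*conj(-1) + 1*(3)*conj(1) + 1*(-1)*conj(-1)]
      = (1/4)[(5) + (3) + (3) + (1)] = 12/4 = 3
  <chi_rho, chi_4> = (1/4)[1*(5)*conj(1) + 1*(-3)*conj(-1) + 1*(3)*conj(-1) + 1*(-1)*conj(1)]
      = (1/4)[(5) + (3) + (-3) + (-1)] = 4/4 = 1
Dimension check: dim(rho) = sum (mult * dim) = 1*1 + 0*1 + 3*1 + 1*1 = 5 = chi_rho(e) = 5.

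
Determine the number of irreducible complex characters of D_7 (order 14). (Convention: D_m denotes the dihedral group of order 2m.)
5

Working: The number of irreducible complex representations of a finite group equals its number of conjugacy classes. D_7 has 5 conjugacy classes ((n+3)/2 for n odd), so D_7 (order 14) has exactly 5 irreducible complex representations.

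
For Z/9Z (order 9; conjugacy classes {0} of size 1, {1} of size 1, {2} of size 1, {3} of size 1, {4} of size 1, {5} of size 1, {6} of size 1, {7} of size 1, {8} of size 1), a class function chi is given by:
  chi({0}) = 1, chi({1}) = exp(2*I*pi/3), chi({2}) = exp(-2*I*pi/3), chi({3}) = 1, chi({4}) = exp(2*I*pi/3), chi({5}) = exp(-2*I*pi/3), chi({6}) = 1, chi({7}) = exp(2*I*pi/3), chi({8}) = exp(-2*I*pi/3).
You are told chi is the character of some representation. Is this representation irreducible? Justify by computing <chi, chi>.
Irreducible: <chi, chi> = 1.

Argument: <chi, chi> = (1/|G|) sum_C |C| * |chi(C)|^2 = (1/9)[1*|1|^2 + 1*|exp(2*I*pi/3)|^2 + 1*|exp(-2*I*pi/3)|^2 + 1*|1|^2 + 1*|exp(2*I*pi/3)|^2 + 1*|exp(-2*I*pi/3)|^2 + 1*|1|^2 + 1*|exp(2*I*pi/3)|^2 + 1*|exp(-2*I*pi/3)|^2]
  = (1/9)[(1) + (1) + (1) + (1) + (1) + (1) + (1) + (1) + (1)] = 9/9 = 1.
(Exp terms are combined using exp(i*s)*conj(exp(i*t)) = exp(i*(s-t)), and sums of them are collapsed using the identity that for every m > 1 the m distinct m-th roots of unity sum to 0, e.g. 1 + exp(2*I*pi/3) + exp(-2*I*pi/3) = 0.)
A character is irreducible iff <chi, chi> = 1, so this representation is irreducible.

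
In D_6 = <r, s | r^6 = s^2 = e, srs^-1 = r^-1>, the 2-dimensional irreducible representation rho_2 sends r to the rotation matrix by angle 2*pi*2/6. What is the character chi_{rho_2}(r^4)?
chi_{rho_2}(r^4) = 2*cos(2*pi*2*4/6) = -1

Why: rho_2(r^4) is rotation by angle 2*pi*2*4/6, whose trace is 2*cos(2*pi*2*4/6) = -1.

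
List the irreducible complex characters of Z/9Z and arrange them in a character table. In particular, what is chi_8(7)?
Character table of Z/9Z (irreps indexed chi_0,...,chi_8 with chi_k(m) = zeta_9^(k*m), zeta_9 = exp(2*pi*i/9)):
  irrep \ class  {0} (size 1)  {1} (size 1)    {2} (size 1)    {3} (size 1)    {4} (size 1)    {5} (size 1)    {6} (size 1)    {7} (size 1)    {8} (size 1)  
  chi_0          1             1               1               1               1               1               1               1               1             
  chi_1          1             exp(2*I*pi/9)   exp(4*I*pi/9)   exp(2*I*pi/3)   exp(8*I*pi/9)   exp(-8*I*pi/9)  exp(-2*I*pi/3)  exp(-4*I*pi/9)  exp(-2*I*pi/9)
  chi_2          1             exp(4*I*pi/9)   exp(8*I*pi/9)   exp(-2*I*pi/3)  exp(-2*I*pi/9)  exp(2*I*pi/9)   exp(2*I*pi/3)   exp(-8*I*pi/9)  exp(-4*I*pi/9)
  chi_3          1             exp(2*I*pi/3)   exp(-2*I*pi/3)  1               exp(2*I*pi/3)   exp(-2*I*pi/3)  1               exp(2*I*pi/3)   exp(-2*I*pi/3)
  chi_4          1             exp(8*I*pi/9)   exp(-2*I*pi/9)  exp(2*I*pi/3)   exp(-4*I*pi/9)  exp(4*I*pi/9)   exp(-2*I*pi/3)  exp(2*I*pi/9)   exp(-8*I*pi/9)
  chi_5          1             exp(-8*I*pi/9)  exp(2*I*pi/9)   exp(-2*I*pi/3)  exp(4*I*pi/9)   exp(-4*I*pi/9)  exp(2*I*pi/3)   exp(-2*I*pi/9)  exp(8*I*pi/9) 
  chi_6          1             exp(-2*I*pi/3)  exp(2*I*pi/3)   1               exp(-2*I*pi/3)  exp(2*I*pi/3)   1               exp(-2*I*pi/3)  exp(2*I*pi/3) 
  chi_7          1             exp(-4*I*pi/9)  exp(-8*I*pi/9)  exp(2*I*pi/3)   exp(2*I*pi/9)   exp(-2*I*pi/9)  exp(-2*I*pi/3)  exp(8*I*pi/9)   exp(4*I*pi/9) 
  chi_8          1             exp(-2*I*pi/9)  exp(-4*I*pi/9)  exp(-2*I*pi/3)  exp(-8*I*pi/9)  exp(8*I*pi/9)   exp(2*I*pi/3)   exp(4*I*pi/9)   exp(2*I*pi/9) 

Spot check: chi_8(7) = zeta_9^(8*7) = zeta_9^56 = exp(4*I*pi/9).

Details: Z/9Z is abelian, so all 9 irreducible complex representations are 1-dimensional. They are given by chi_k(m) = zeta_9^(k*m) for k = 0,...,8. Row orthogonality: sum_m chi_k(m) conj(chi_l(m)) = 9 * [k = l].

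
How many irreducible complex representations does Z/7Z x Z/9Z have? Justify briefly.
63

Proof sketch: The number of irreducible complex representations of a finite group equals its number of conjugacy classes. Z/7Z x Z/9Z is abelian of order 63, so every element is its own conjugacy class: 63 classes, so Z/7Z x Z/9Z (order 63) has exactly 63 irreducible complex representations.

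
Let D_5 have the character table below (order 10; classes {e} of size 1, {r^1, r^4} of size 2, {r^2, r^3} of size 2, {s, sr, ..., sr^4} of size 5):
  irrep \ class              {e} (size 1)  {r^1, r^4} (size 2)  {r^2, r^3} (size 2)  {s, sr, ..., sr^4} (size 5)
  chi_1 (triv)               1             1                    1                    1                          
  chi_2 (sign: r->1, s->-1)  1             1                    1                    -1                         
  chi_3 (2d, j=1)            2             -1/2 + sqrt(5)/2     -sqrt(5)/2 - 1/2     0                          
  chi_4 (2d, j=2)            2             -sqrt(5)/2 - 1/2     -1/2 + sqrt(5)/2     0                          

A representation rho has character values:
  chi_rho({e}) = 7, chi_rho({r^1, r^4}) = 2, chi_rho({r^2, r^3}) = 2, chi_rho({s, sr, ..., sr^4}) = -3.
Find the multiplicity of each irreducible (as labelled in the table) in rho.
Multiplicities: chi_1: 0, chi_2: 3, chi_3: 1, chi_4: 1.

Derivation: Use <chi_rho, chi> = (1/|G|) sum_C |C| * chi_rho(C) * conj(chi(C)) with |G| = 10 for each irreducible chi in the table:
  <chi_rho, chi_1> = (1/10)[1*(7)*conj(1) + 2*(2)*conj(1) + 2*(2)*conj(1) + 5*(-3)*conj(1)]
      = (1/10)[(7) + (4) + (4) + (-15)] = 0/10 = 0
  <chi_rho, chi_2> = (1/10)[1*(7)*conj(1) + 2*(2)*conj(1) + 2*(2)*conj(1) + 5*(-3)*conj(-1)]
      = (1/10)[(7) + (4) + (4) + (15)] = 30/10 = 3
  <chi_rho, chi_3> = (1/10)[1*(7)*conj(2) + 2*(2)*conj(-1/2 + sqrt(5)/2) + 2*(2)*conj(-sqrt(5)/2 - 1/2) + 5*(-3)*conj(0)]
      = (1/10)[(14) + (-2 + 2*sqrt(5)) + (-2*sqrt(5) - 2) + (0)] = 10/10 = 1
  <chi_rho, chi_4> = (1/10)[1*(7)*conj(2) + 2*(2)*conj(-sqrt(5)/2 - 1/2) + 2*(2)*conj(-1/2 + sqrt(5)/2) + 5*(-3)*conj(0)]
      = (1/10)[(14) + (-2*sqrt(5) - 2) + (-2 + 2*sqrt(5)) + (0)] = 10/10 = 1
Dimension check: dim(rho) = sum (mult * dim) = 0*1 + 3*1 + 1*2 + 1*2 = 7 = chi_rho(e) = 7.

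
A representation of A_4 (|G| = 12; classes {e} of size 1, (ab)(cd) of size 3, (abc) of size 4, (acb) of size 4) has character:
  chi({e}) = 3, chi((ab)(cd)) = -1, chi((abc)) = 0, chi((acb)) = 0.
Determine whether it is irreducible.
Irreducible: <chi, chi> = 1.

Details: <chi, chi> = (1/|G|) sum_C |C| * |chi(C)|^2 = (1/12)[1*|3|^2 + 3*|-1|^2 + 4*|0|^2 + 4*|0|^2]
  = (1/12)[(9) + (3) + (0) + (0)] = 12/12 = 1.
(Exp terms are combined using exp(i*s)*conj(exp(i*t)) = exp(i*(s-t)), and sums of them are collapsed using the identity that for every m > 1 the m distinct m-th roots of unity sum to 0, e.g. 1 + exp(2*I*pi/3) + exp(-2*I*pi/3) = 0.)
A character is irreducible iff <chi, chi> = 1, so this representation is irreducible.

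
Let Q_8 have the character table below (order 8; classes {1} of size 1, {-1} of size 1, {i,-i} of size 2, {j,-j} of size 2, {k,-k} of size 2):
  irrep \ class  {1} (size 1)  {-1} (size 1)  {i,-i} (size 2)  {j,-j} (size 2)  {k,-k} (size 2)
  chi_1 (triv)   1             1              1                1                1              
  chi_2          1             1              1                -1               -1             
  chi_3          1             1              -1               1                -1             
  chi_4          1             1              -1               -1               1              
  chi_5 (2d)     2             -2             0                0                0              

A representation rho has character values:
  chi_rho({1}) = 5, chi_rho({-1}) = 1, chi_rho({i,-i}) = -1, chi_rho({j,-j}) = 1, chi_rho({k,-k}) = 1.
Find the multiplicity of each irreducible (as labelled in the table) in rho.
Multiplicities: chi_1: 1, chi_2: 0, chi_3: 1, chi_4: 1, chi_5: 1.

Proof sketch: Use <chi_rho, chi> = (1/|G|) sum_C |C| * chi_rho(C) * conj(chi(C)) with |G| = 8 for each irreducible chi in the table:
  <chi_rho, chi_1> = (1/8)[1*(5)*conj(1) + 1*(1)*conj(1) + 2*(-1)*conj(1) + 2*(1)*conj(1) + 2*(1)*conj(1)]
      = (1/8)[(5) + (1) + (-2) + (2) + (2)] = 8/8 = 1
  <chi_rho, chi_2> = (1/8)[1*(5)*conj(1) + 1*(1)*conj(1) + 2*(-1)*conj(1) + 2*(1)*conj(-1) + 2*(1)*conj(-1)]
      = (1/8)[(5) + (1) + (-2) + (-2) + (-2)] = 0/8 = 0
  <chi_rho, chi_3> = (1/8)[1*(5)*conj(1) + 1*(1)*conj(1) + 2*(-1)*conj(-1) + 2*(1)*conj(1) + 2*(1)*conj(-1)]
      = (1/8)[(5) + (1) + (2) + (2) + (-2)] = 8/8 = 1
  <chi_rho, chi_4> = (1/8)[1*(5)*conj(1) + 1*(1)*conj(1) + 2*(-1)*conj(-1) + 2*(1)*conj(-1) + 2*(1)*conj(1)]
      = (1/8)[(5) + (1) + (2) + (-2) + (2)] = 8/8 = 1
  <chi_rho, chi_5> = (1/8)[1*(5)*conj(2) + 1*(1)*conj(-2) + 2*(-1)*conj(0) + 2*(1)*conj(0) + 2*(1)*conj(0)]
      = (1/8)[(10) + (-2) + (0) + (0) + (0)] = 8/8 = 1
Dimension check: dim(rho) = sum (mult * dim) = 1*1 + 0*1 + 1*1 + 1*1 + 1*2 = 5 = chi_rho(e) = 5.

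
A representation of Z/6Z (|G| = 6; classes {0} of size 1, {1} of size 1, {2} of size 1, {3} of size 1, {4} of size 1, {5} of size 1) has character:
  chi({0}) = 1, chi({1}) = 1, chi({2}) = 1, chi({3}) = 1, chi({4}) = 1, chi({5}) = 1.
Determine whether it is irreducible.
Irreducible: <chi, chi> = 1.

<chi, chi> = (1/|G|) sum_C |C| * |chi(C)|^2 = (1/6)[1*|1|^2 + 1*|1|^2 + 1*|1|^2 + 1*|1|^2 + 1*|1|^2 + 1*|1|^2]
  = (1/6)[(1) + (1) + (1) + (1) + (1) + (1)] = 6/6 = 1.
(Exp terms are combined using exp(i*s)*conj(exp(i*t)) = exp(i*(s-t)), and sums of them are collapsed using the identity that for every m > 1 the m distinct m-th roots of unity sum to 0, e.g. 1 + exp(2*I*pi/3) + exp(-2*I*pi/3) = 0.)
A character is irreducible iff <chi, chi> = 1, so this representation is irreducible.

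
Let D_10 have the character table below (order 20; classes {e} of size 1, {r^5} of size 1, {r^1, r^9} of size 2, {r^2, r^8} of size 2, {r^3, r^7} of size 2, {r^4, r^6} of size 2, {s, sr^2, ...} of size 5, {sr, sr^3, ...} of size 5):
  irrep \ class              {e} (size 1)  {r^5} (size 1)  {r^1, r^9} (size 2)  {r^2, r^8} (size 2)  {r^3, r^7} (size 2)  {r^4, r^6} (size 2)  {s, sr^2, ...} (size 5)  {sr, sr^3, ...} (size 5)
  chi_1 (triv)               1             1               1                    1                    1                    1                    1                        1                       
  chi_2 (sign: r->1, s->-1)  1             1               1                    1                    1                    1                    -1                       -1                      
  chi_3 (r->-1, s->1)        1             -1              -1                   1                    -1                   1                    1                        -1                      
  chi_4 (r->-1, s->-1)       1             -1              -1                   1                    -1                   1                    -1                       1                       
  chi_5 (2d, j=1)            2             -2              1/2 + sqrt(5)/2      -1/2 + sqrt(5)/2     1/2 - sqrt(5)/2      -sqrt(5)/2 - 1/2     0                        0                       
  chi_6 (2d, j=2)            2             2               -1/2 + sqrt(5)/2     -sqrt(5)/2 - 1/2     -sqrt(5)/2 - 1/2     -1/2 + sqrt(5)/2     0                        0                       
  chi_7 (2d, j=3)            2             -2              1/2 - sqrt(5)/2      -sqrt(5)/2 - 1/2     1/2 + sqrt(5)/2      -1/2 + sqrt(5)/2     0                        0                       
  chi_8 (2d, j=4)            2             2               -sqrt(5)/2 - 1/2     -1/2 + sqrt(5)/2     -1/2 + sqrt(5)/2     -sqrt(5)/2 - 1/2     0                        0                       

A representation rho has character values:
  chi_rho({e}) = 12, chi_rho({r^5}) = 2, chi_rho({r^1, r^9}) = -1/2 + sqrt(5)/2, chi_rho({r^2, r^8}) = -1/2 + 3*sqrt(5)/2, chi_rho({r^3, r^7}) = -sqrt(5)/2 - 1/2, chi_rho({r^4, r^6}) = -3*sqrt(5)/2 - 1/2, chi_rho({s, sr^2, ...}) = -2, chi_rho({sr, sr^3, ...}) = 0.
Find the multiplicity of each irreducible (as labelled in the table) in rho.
Multiplicities: chi_1: 0, chi_2: 1, chi_3: 0, chi_4: 1, chi_5: 2, chi_6: 1, chi_7: 0, chi_8: 2.

Argument: Use <chi_rho, chi> = (1/|G|) sum_C |C| * chi_rho(C) * conj(chi(C)) with |G| = 20 for each irreducible chi in the table:
  <chi_rho, chi_1> = (1/20)[1*(12)*conj(1) + 1*(2)*conj(1) + 2*(-1/2 + sqrt(5)/2)*conj(1) + 2*(-1/2 + 3*sqrt(5)/2)*conj(1) + 2*(-sqrt(5)/2 - 1/2)*conj(1) + 2*(-3*sqrt(5)/2 - 1/2)*conj(1) + 5*(-2)*conj(1) + 5*(0)*conj(1)]
      = (1/20)[(12) + (2) + (-1 + sqrt(5)) + (-1 + 3*sqrt(5)) + (-sqrt(5) - 1) + (-3*sqrt(5) - 1) + (-10) + (0)] = 0/20 = 0
  <chi_rho, chi_2> = (1/20)[1*(12)*conj(1) + 1*(2)*conj(1) + 2*(-1/2 + sqrt(5)/2)*conj(1) + 2*(-1/2 + 3*sqrt(5)/2)*conj(1) + 2*(-sqrt(5)/2 - 1/2)*conj(1) + 2*(-3*sqrt(5)/2 - 1/2)*conj(1) + 5*(-2)*conj(-1) + 5*(0)*conj(-1)]
      = (1/20)[(12) + (2) + (-1 + sqrt(5)) + (-1 + 3*sqrt(5)) + (-sqrt(5) - 1) + (-3*sqrt(5) - 1) + (10) + (0)] = 20/20 = 1
  <chi_rho, chi_3> = (1/20)[1*(12)*conj(1) + 1*(2)*conj(-1) + 2*(-1/2 + sqrt(5)/2)*conj(-1) + 2*(-1/2 + 3*sqrt(5)/2)*conj(1) + 2*(-sqrt(5)/2 - 1/2)*conj(-1) + 2*(-3*sqrt(5)/2 - 1/2)*conj(1) + 5*(-2)*conj(1) + 5*(0)*conj(-1)]
      = (1/20)[(12) + (-2) + (1 - sqrt(5)) + (-1 + 3*sqrt(5)) + (1 + sqrt(5)) + (-3*sqrt(5) - 1) + (-10) + (0)] = 0/20 = 0
  <chi_rho, chi_4> = (1/20)[1*(12)*conj(1) + 1*(2)*conj(-1) + 2*(-1/2 + sqrt(5)/2)*conj(-1) + 2*(-1/2 + 3*sqrt(5)/2)*conj(1) + 2*(-sqrt(5)/2 - 1/2)*conj(-1) + 2*(-3*sqrt(5)/2 - 1/2)*conj(1) + 5*(-2)*conj(-1) + 5*(0)*conj(1)]
      = (1/20)[(12) + (-2) + (1 - sqrt(5)) + (-1 + 3*sqrt(5)) + (1 + sqrt(5)) + (-3*sqrt(5) - 1) + (10) + (0)] = 20/20 = 1
  <chi_rho, chi_5> = (1/20)[1*(12)*conj(2) + 1*(2)*conj(-2) + 2*(-1/2 + sqrt(5)/2)*conj(1/2 + sqrt(5)/2) + 2*(-1/2 + 3*sqrt(5)/2)*conj(-1/2 + sqrt(5)/2) + 2*(-sqrt(5)/2 - 1/2)*conj(1/2 - sqrt(5)/2) + 2*(-3*sqrt(5)/2 - 1/2)*conj(-sqrt(5)/2 - 1/2) + 5*(-2)*conj(0) + 5*(0)*conj(0)]
      = (1/20)[(24) + (-4) + (2) + (8 - 2*sqrt(5)) + (2) + (2*sqrt(5) + 8) + (0) + (0)] = 40/20 = 2
  <chi_rho, chi_6> = (1/20)[1*(12)*conj(2) + 1*(2)*conj(2) + 2*(-1/2 + sqrt(5)/2)*conj(-1/2 + sqrt(5)/2) + 2*(-1/2 + 3*sqrt(5)/2)*conj(-sqrt(5)/2 - 1/2) + 2*(-sqrt(5)/2 - 1/2)*conj(-sqrt(5)/2 - 1/2) + 2*(-3*sqrt(5)/2 - 1/2)*conj(-1/2 + sqrt(5)/2) + 5*(-2)*conj(0) + 5*(0)*conj(0)]
      = (1/20)[(24) + (4) + (3 - sqrt(5)) + (-7 - sqrt(5)) + (sqrt(5) + 3) + (-7 + sqrt(5)) + (0) + (0)] = 20/20 = 1
  <chi_rho, chi_7> = (1/20)[1*(12)*conj(2) + 1*(2)*conj(-2) + 2*(-1/2 + sqrt(5)/2)*conj(1/2 - sqrt(5)/2) + 2*(-1/2 + 3*sqrt(5)/2)*conj(-sqrt(5)/2 - 1/2) + 2*(-sqrt(5)/2 - 1/2)*conj(1/2 + sqrt(5)/2) + 2*(-3*sqrt(5)/2 - 1/2)*conj(-1/2 + sqrt(5)/2) + 5*(-2)*conj(0) + 5*(0)*conj(0)]
      = (1/20)[(24) + (-4) + (-3 + sqrt(5)) + (-7 - sqrt(5)) + (-3 - sqrt(5)) + (-7 + sqrt(5)) + (0) + (0)] = 0/20 = 0
  <chi_rho, chi_8> = (1/20)[1*(12)*conj(2) + 1*(2)*conj(2) + 2*(-1/2 + sqrt(5)/2)*conj(-sqrt(5)/2 - 1/2) + 2*(-1/2 + 3*sqrt(5)/2)*conj(-1/2 + sqrt(5)/2) + 2*(-sqrt(5)/2 - 1/2)*conj(-1/2 + sqrt(5)/2) + 2*(-3*sqrt(5)/2 - 1/2)*conj(-sqrt(5)/2 - 1/2) + 5*(-2)*conj(0) + 5*(0)*conj(0)]
      = (1/20)[(24) + (4) + (-2) + (8 - 2*sqrt(5)) + (-2) + (2*sqrt(5) + 8) + (0) + (0)] = 40/20 = 2
Dimension check: dim(rho) = sum (mult * dim) = 0*1 + 1*1 + 0*1 + 1*1 + 2*2 + 1*2 + 0*2 + 2*2 = 12 = chi_rho(e) = 12.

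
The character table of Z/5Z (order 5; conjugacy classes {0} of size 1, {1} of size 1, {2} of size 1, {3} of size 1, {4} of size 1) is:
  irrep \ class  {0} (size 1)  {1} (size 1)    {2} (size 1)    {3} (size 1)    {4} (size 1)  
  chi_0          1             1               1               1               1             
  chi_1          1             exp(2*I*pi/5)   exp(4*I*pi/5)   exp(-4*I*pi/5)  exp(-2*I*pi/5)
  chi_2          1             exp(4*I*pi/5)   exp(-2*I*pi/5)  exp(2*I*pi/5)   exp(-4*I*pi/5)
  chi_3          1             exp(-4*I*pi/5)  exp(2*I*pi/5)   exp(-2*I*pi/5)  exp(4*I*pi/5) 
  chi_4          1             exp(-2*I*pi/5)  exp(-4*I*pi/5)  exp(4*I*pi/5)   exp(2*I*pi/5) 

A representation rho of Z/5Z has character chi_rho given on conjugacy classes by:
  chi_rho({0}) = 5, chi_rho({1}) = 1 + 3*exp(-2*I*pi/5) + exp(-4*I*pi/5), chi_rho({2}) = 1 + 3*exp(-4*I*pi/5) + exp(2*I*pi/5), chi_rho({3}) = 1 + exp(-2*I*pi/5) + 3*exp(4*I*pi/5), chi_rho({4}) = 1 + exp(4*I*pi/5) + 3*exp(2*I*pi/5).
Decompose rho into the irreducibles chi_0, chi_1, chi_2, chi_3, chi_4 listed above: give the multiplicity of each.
Multiplicities: chi_0: 1, chi_1: 0, chi_2: 0, chi_3: 1, chi_4: 3.

Derivation: Use <chi_rho, chi> = (1/|G|) sum_C |C| * chi_rho(C) * conj(chi(C)) with |G| = 5 for each irreducible chi in the table:
  <chi_rho, chi_0> = (1/5)[1*(5)*conj(1) + 1*(1 + 3*exp(-2*I*pi/5) + exp(-4*I*pi/5))*conj(1) + 1*(1 + 3*exp(-4*I*pi/5) + exp(2*I*pi/5))*conj(1) + 1*(1 + exp(-2*I*pi/5) + 3*exp(4*I*pi/5))*conj(1) + 1*(1 + exp(4*I*pi/5) + 3*exp(2*I*pi/5))*conj(1)]
      = (1/5)[(5) + (1 + 3*exp(-2*I*pi/5) + exp(-4*I*pi/5)) + (1 + 3*exp(-4*I*pi/5) + exp(2*I*pi/5)) + (1 + exp(-2*I*pi/5) + 3*exp(4*I*pi/5)) + (1 + exp(4*I*pi/5) + 3*exp(2*I*pi/5))] = 5/5 = 1
  <chi_rho, chi_1> = (1/5)[1*(5)*conj(1) + 1*(1 + 3*exp(-2*I*pi/5) + exp(-4*I*pi/5))*conj(exp(2*I*pi/5)) + 1*(1 + 3*exp(-4*I*pi/5) + exp(2*I*pi/5))*conj(exp(4*I*pi/5)) + 1*(1 + exp(-2*I*pi/5) + 3*exp(4*I*pi/5))*conj(exp(-4*I*pi/5)) + 1*(1 + exp(4*I*pi/5) + 3*exp(2*I*pi/5))*conj(exp(-2*I*pi/5))]
      = (1/5)[(5) + (3*exp(-4*I*pi/5) + exp(-2*I*pi/5) + exp(4*I*pi/5)) + (exp(-2*I*pi/5) + exp(-4*I*pi/5) + 3*exp(2*I*pi/5)) + (3*exp(-2*I*pi/5) + exp(4*I*pi/5) + exp(2*I*pi/5)) + (exp(-4*I*pi/5) + exp(2*I*pi/5) + 3*exp(4*I*pi/5))] = 0/5 = 0
  <chi_rho, chi_2> = (1/5)[1*(5)*conj(1) + 1*(1 + 3*exp(-2*I*pi/5) + exp(-4*I*pi/5))*conj(exp(4*I*pi/5)) + 1*(1 + 3*exp(-4*I*pi/5) + exp(2*I*pi/5))*conj(exp(-2*I*pi/5)) + 1*(1 + exp(-2*I*pi/5) + 3*exp(4*I*pi/5))*conj(exp(2*I*pi/5)) + 1*(1 + exp(4*I*pi/5) + 3*exp(2*I*pi/5))*conj(exp(-4*I*pi/5))]
      = (1/5)[(5) + (exp(-4*I*pi/5) + exp(2*I*pi/5) + 3*exp(4*I*pi/5)) + (3*exp(-2*I*pi/5) + exp(4*I*pi/5) + exp(2*I*pi/5)) + (exp(-2*I*pi/5) + exp(-4*I*pi/5) + 3*exp(2*I*pi/5)) + (3*exp(-4*I*pi/5) + exp(-2*I*pi/5) + exp(4*I*pi/5))] = 0/5 = 0
  <chi_rho, chi_3> = (1/5)[1*(5)*conj(1) + 1*(1 + 3*exp(-2*I*pi/5) + exp(-4*I*pi/5))*conj(exp(-4*I*pi/5)) + 1*(1 + 3*exp(-4*I*pi/5) + exp(2*I*pi/5))*conj(exp(2*I*pi/5)) + 1*(1 + exp(-2*I*pi/5) + 3*exp(4*I*pi/5))*conj(exp(-2*I*pi/5)) + 1*(1 + exp(4*I*pi/5) + 3*exp(2*I*pi/5))*conj(exp(4*I*pi/5))]
      = (1/5)[(5) + (1 + exp(4*I*pi/5) + 3*exp(2*I*pi/5)) + (1 + exp(-2*I*pi/5) + 3*exp(4*I*pi/5)) + (1 + 3*exp(-4*I*pi/5) + exp(2*I*pi/5)) + (1 + 3*exp(-2*I*pi/5) + exp(-4*I*pi/5))] = 5/5 = 1
  <chi_rho, chi_4> = (1/5)[1*(5)*conj(1) + 1*(1 + 3*exp(-2*I*pi/5) + exp(-4*I*pi/5))*conj(exp(-2*I*pi/5)) + 1*(1 + 3*exp(-4*I*pi/5) + exp(2*I*pi/5))*conj(exp(-4*I*pi/5)) + 1*(1 + exp(-2*I*pi/5) + 3*exp(4*I*pi/5))*conj(exp(4*I*pi/5)) + 1*(1 + exp(4*I*pi/5) + 3*exp(2*I*pi/5))*conj(exp(2*I*pi/5))]
      = (1/5)[(5) + (3 + exp(-2*I*pi/5) + exp(2*I*pi/5)) + (3 + exp(-4*I*pi/5) + exp(4*I*pi/5)) + (3 + exp(-4*I*pi/5) + exp(4*I*pi/5)) + (3 + exp(-2*I*pi/5) + exp(2*I*pi/5))] = 15/5 = 3
(Exp terms are combined using exp(i*s)*conj(exp(i*t)) = exp(i*(s-t)), and sums of them are collapsed using the identity that for every m > 1 the m distinct m-th roots of unity sum to 0, e.g. 1 + exp(2*I*pi/3) + exp(-2*I*pi/3) = 0.)
Dimension check: dim(rho) = sum (mult * dim) = 1*1 + 0*1 + 0*1 + 1*1 + 3*1 = 5 = chi_rho(e) = 5.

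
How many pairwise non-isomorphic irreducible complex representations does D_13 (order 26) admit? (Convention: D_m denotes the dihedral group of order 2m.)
8

Solution. The number of irreducible complex representations of a finite group equals its number of conjugacy classes. D_13 has 8 conjugacy classes ((n+3)/2 for n odd), so D_13 (order 26) has exactly 8 irreducible complex representations.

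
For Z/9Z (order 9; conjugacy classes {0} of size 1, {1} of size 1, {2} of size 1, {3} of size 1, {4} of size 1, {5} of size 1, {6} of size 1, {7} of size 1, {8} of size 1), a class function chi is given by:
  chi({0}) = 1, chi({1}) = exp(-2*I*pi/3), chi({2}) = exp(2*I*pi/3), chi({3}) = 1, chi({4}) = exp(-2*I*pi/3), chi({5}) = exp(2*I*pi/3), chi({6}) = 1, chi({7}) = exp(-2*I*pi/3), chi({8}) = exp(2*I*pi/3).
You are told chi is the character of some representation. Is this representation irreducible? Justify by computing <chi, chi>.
Irreducible: <chi, chi> = 1.

Justification: <chi, chi> = (1/|G|) sum_C |C| * |chi(C)|^2 = (1/9)[1*|1|^2 + 1*|exp(-2*I*pi/3)|^2 + 1*|exp(2*I*pi/3)|^2 + 1*|1|^2 + 1*|exp(-2*I*pi/3)|^2 + 1*|exp(2*I*pi/3)|^2 + 1*|1|^2 + 1*|exp(-2*I*pi/3)|^2 + 1*|exp(2*I*pi/3)|^2]
  = (1/9)[(1) + (1) + (1) + (1) + (1) + (1) + (1) + (1) + (1)] = 9/9 = 1.
(Exp terms are combined using exp(i*s)*conj(exp(i*t)) = exp(i*(s-t)), and sums of them are collapsed using the identity that for every m > 1 the m distinct m-th roots of unity sum to 0, e.g. 1 + exp(2*I*pi/3) + exp(-2*I*pi/3) = 0.)
A character is irreducible iff <chi, chi> = 1, so this representation is irreducible.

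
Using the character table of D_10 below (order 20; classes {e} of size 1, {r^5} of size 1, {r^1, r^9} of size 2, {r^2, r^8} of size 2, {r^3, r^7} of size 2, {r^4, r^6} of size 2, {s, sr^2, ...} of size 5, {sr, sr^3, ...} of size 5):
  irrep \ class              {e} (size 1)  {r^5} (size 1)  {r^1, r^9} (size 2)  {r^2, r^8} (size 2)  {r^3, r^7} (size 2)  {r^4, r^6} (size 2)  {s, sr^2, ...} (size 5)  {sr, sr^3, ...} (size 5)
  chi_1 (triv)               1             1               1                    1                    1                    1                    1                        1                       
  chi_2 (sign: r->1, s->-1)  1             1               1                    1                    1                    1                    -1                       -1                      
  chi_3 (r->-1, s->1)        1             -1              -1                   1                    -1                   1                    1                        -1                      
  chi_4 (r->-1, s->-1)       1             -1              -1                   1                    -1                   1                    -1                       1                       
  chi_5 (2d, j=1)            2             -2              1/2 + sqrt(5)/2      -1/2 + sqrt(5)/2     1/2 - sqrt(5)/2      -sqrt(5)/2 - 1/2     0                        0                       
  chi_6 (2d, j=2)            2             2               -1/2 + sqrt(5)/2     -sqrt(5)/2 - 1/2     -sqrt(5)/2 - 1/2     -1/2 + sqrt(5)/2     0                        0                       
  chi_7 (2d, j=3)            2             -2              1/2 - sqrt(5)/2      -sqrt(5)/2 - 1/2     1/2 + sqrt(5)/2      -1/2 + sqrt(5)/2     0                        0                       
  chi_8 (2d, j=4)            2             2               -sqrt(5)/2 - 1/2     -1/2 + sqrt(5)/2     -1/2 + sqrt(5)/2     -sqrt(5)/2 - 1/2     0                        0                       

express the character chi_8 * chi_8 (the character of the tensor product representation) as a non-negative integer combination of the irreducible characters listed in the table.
chi_8 tensor chi_8 = chi_1 + chi_2 + chi_6 (all other irreducibles have multiplicity 0).

Argument: The character of a tensor product is the pointwise product (chi_8 * chi_8)(C) = chi_8(C) * chi_8(C):
  {e}: (2)*(2), {r^5}: (2)*(2), {r^1, r^9}: (-sqrt(5)/2 - 1/2)*(-sqrt(5)/2 - 1/2), {r^2, r^8}: (-1/2 + sqrt(5)/2)*(-1/2 + sqrt(5)/2), {r^3, r^7}: (-1/2 + sqrt(5)/2)*(-1/2 + sqrt(5)/2), {r^4, r^6}: (-sqrt(5)/2 - 1/2)*(-sqrt(5)/2 - 1/2), {s, sr^2, ...}: (0)*(0), {sr, sr^3, ...}: (0)*(0)
so (chi_8 * chi_8) takes values
  {e} -> 4, {r^5} -> 4, {r^1, r^9} -> sqrt(5)/2 + 3/2, {r^2, r^8} -> 3/2 - sqrt(5)/2, {r^3, r^7} -> 3/2 - sqrt(5)/2, {r^4, r^6} -> sqrt(5)/2 + 3/2, {s, sr^2, ...} -> 0, {sr, sr^3, ...} -> 0.
Now take the inner product of this character with each irreducible chi from the table, <chi_8*chi_8, chi> = (1/20) sum_C |C| (chi_8*chi_8)(C) conj(chi(C)):
  <chi_8*chi_8, chi_1> = (1/20)[1*(4)*conj(1) + 1*(4)*conj(1) + 2*(sqrt(5)/2 + 3/2)*conj(1) + 2*(3/2 - sqrt(5)/2)*conj(1) + 2*(3/2 - sqrt(5)/2)*conj(1) + 2*(sqrt(5)/2 + 3/2)*conj(1) + 5*(0)*conj(1) + 5*(0)*conj(1)]
      = (1/20)[(4) + (4) + (sqrt(5) + 3) + (3 - sqrt(5)) + (3 - sqrt(5)) + (sqrt(5) + 3) + (0) + (0)] = 20/20 = 1
  <chi_8*chi_8, chi_2> = (1/20)[1*(4)*conj(1) + 1*(4)*conj(1) + 2*(sqrt(5)/2 + 3/2)*conj(1) + 2*(3/2 - sqrt(5)/2)*conj(1) + 2*(3/2 - sqrt(5)/2)*conj(1) + 2*(sqrt(5)/2 + 3/2)*conj(1) + 5*(0)*conj(-1) + 5*(0)*conj(-1)]
      = (1/20)[(4) + (4) + (sqrt(5) + 3) + (3 - sqrt(5)) + (3 - sqrt(5)) + (sqrt(5) + 3) + (0) + (0)] = 20/20 = 1
  <chi_8*chi_8, chi_3> = (1/20)[1*(4)*conj(1) + 1*(4)*conj(-1) + 2*(sqrt(5)/2 + 3/2)*conj(-1) + 2*(3/2 - sqrt(5)/2)*conj(1) + 2*(3/2 - sqrt(5)/2)*conj(-1) + 2*(sqrt(5)/2 + 3/2)*conj(1) + 5*(0)*conj(1) + 5*(0)*conj(-1)]
      = (1/20)[(4) + (-4) + (-3 - sqrt(5)) + (3 - sqrt(5)) + (-3 + sqrt(5)) + (sqrt(5) + 3) + (0) + (0)] = 0/20 = 0
  <chi_8*chi_8, chi_4> = (1/20)[1*(4)*conj(1) + 1*(4)*conj(-1) + 2*(sqrt(5)/2 + 3/2)*conj(-1) + 2*(3/2 - sqrt(5)/2)*conj(1) + 2*(3/2 - sqrt(5)/2)*conj(-1) + 2*(sqrt(5)/2 + 3/2)*conj(1) + 5*(0)*conj(-1) + 5*(0)*conj(1)]
      = (1/20)[(4) + (-4) + (-3 - sqrt(5)) + (3 - sqrt(5)) + (-3 + sqrt(5)) + (sqrt(5) + 3) + (0) + (0)] = 0/20 = 0
  <chi_8*chi_8, chi_5> = (1/20)[1*(4)*conj(2) + 1*(4)*conj(-2) + 2*(sqrt(5)/2 + 3/2)*conj(1/2 + sqrt(5)/2) + 2*(3/2 - sqrt(5)/2)*conj(-1/2 + sqrt(5)/2) + 2*(3/2 - sqrt(5)/2)*conj(1/2 - sqrt(5)/2) + 2*(sqrt(5)/2 + 3/2)*conj(-sqrt(5)/2 - 1/2) + 5*(0)*conj(0) + 5*(0)*conj(0)]
      = (1/20)[(8) + (-8) + (4 + 2*sqrt(5)) + (-4 + 2*sqrt(5)) + (4 - 2*sqrt(5)) + (-2*sqrt(5) - 4) + (0) + (0)] = 0/20 = 0
  <chi_8*chi_8, chi_6> = (1/20)[1*(4)*conj(2) + 1*(4)*conj(2) + 2*(sqrt(5)/2 + 3/2)*conj(-1/2 + sqrt(5)/2) + 2*(3/2 - sqrt(5)/2)*conj(-sqrt(5)/2 - 1/2) + 2*(3/2 - sqrt(5)/2)*conj(-sqrt(5)/2 - 1/2) + 2*(sqrt(5)/2 + 3/2)*conj(-1/2 + sqrt(5)/2) + 5*(0)*conj(0) + 5*(0)*conj(0)]
      = (1/20)[(8) + (8) + (1 + sqrt(5)) + (1 - sqrt(5)) + (1 - sqrt(5)) + (1 + sqrt(5)) + (0) + (0)] = 20/20 = 1
  <chi_8*chi_8, chi_7> = (1/20)[1*(4)*conj(2) + 1*(4)*conj(-2) + 2*(sqrt(5)/2 + 3/2)*conj(1/2 - sqrt(5)/2) + 2*(3/2 - sqrt(5)/2)*conj(-sqrt(5)/2 - 1/2) + 2*(3/2 - sqrt(5)/2)*conj(1/2 + sqrt(5)/2) + 2*(sqrt(5)/2 + 3/2)*conj(-1/2 + sqrt(5)/2) + 5*(0)*conj(0) + 5*(0)*conj(0)]
      = (1/20)[(8) + (-8) + (-sqrt(5) - 1) + (1 - sqrt(5)) + (-1 + sqrt(5)) + (1 + sqrt(5)) + (0) + (0)] = 0/20 = 0
  <chi_8*chi_8, chi_8> = (1/20)[1*(4)*conj(2) + 1*(4)*conj(2) + 2*(sqrt(5)/2 + 3/2)*conj(-sqrt(5)/2 - 1/2) + 2*(3/2 - sqrt(5)/2)*conj(-1/2 + sqrt(5)/2) + 2*(3/2 - sqrt(5)/2)*conj(-1/2 + sqrt(5)/2) + 2*(sqrt(5)/2 + 3/2)*conj(-sqrt(5)/2 - 1/2) + 5*(0)*conj(0) + 5*(0)*conj(0)]
      = (1/20)[(8) + (8) + (-2*sqrt(5) - 4) + (-4 + 2*sqrt(5)) + (-4 + 2*sqrt(5)) + (-2*sqrt(5) - 4) + (0) + (0)] = 0/20 = 0
Hence the multiplicities are chi_1: 1, chi_2: 1, chi_6: 1. Dimension check: dim(chi_8)*dim(chi_8) = 2*2 = 4 and sum (mult * dim) = 1*1 + 1*1 + 1*2 = 4.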